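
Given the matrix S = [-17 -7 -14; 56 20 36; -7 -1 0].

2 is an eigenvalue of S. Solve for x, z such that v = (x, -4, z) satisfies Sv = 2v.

We need (S - 2I)v = 0.
S - 2I = [[-19, -7, -14], [56, 18, 36], [-7, -1, -2]].
Row 1: (-19)·x + (-7)·-4 + (-14)·z = 0
Row 2: (56)·x + (18)·-4 + (36)·z = 0
Row 3: (-7)·x + (-1)·-4 + (-2)·z = 0
Solving gives x = 0, z = 2.
Check: S·(0, -4, 2) = (0, -8, 4) = 2·(0, -4, 2).

0, 2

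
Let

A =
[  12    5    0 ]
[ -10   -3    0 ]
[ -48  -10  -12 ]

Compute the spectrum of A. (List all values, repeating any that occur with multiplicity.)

The characteristic polynomial is p(t) = det(tI - A).
Cofactor expansion gives p(t) = t^3 + 3t^2 - 94t + 168.
Rational-root test: t = 7 gives p(7) = 0.
Dividing by (t - 7) leaves t^2 + 10t - 24.
The quadratic factors as (t + 12)·(t - 2).
Eigenvalues: -12, 2, 7.

-12, 2, 7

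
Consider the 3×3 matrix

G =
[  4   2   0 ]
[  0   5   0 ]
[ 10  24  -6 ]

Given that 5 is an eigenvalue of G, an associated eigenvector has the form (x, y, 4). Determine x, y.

We need (G - 5I)v = 0.
G - 5I = [[-1, 2, 0], [0, 0, 0], [10, 24, -11]].
Row 1: (-1)·x + (2)·y + (0)·4 = 0
Row 2: (0)·x + (0)·y + (0)·4 = 0
Row 3: (10)·x + (24)·y + (-11)·4 = 0
Solving gives x = 2, y = 1.
Check: G·(2, 1, 4) = (10, 5, 20) = 5·(2, 1, 4).

2, 1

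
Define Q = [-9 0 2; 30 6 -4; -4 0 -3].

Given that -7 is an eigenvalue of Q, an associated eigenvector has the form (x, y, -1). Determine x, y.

We need (Q + 7I)v = 0.
Q + 7I = [[-2, 0, 2], [30, 13, -4], [-4, 0, 4]].
Row 1: (-2)·x + (0)·y + (2)·-1 = 0
Row 2: (30)·x + (13)·y + (-4)·-1 = 0
Row 3: (-4)·x + (0)·y + (4)·-1 = 0
Solving gives x = -1, y = 2.
Check: Q·(-1, 2, -1) = (7, -14, 7) = -7·(-1, 2, -1).

-1, 2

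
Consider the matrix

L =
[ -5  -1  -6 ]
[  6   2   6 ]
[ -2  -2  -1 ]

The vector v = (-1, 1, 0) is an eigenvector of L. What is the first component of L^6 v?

-4096

First find the eigenvalue: Lv = (4, -4, 0) = -4·(-1, 1, 0), so λ = -4.
Then L^6 v = λ^6·v = (-4)^6·(-1, 1, 0) = 4096·(-1, 1, 0) = (-4096, 4096, 0).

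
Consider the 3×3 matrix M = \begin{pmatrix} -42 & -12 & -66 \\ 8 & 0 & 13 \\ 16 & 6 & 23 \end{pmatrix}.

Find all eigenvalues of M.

Compute the characteristic polynomial p(r) = det(rI - M).
Expanding along the first row, p(r) = r^3 + 19r^2 + 108r + 180.
Since p(-3) = 0, r = -3 is a root.
Dividing by (r + 3) leaves r^2 + 16r + 60.
The quadratic factors as (r + 10)·(r + 6).
Eigenvalues: -10, -6, -3.

-10, -6, -3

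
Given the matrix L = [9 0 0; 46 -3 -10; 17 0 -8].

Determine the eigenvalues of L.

-8, -3, 9

Compute the characteristic polynomial p(μ) = det(μI - L).
Cofactor expansion gives p(μ) = μ^3 + 2μ^2 - 75μ - 216.
Rational-root test: μ = -3 gives p(-3) = 0.
Factor out (μ + 3): p(μ) = (μ + 3)·(μ^2 - μ - 72).
The quadratic factors as (μ + 8)·(μ - 9).
Eigenvalues: -8, -3, 9.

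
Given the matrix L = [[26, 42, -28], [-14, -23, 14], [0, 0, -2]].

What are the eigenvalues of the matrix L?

-2, -2, 5

The characteristic polynomial is p(t) = det(tI - L).
Cofactor expansion gives p(t) = t^3 - t^2 - 16t - 20.
Rational-root test: t = -2 gives p(-2) = 0.
Dividing by (t + 2) leaves t^2 - 3t - 10.
The quadratic factors as (t + 2)·(t - 5).
Eigenvalues: -2, -2, 5.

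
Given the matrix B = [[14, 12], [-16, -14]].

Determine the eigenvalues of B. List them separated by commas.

det(B - λI) = (14 - λ)(-14 - λ) - (12)·(-16) = λ^2 - 4.
This factors as (λ + 2)·(λ - 2) = 0.
Eigenvalues: -2, 2.

-2, 2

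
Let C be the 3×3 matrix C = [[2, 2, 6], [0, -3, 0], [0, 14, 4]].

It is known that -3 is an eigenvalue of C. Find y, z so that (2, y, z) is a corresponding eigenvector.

1, -2

We need (C + 3I)v = 0.
C + 3I = [[5, 2, 6], [0, 0, 0], [0, 14, 7]].
Row 1: (5)·2 + (2)·y + (6)·z = 0
Row 2: (0)·2 + (0)·y + (0)·z = 0
Row 3: (0)·2 + (14)·y + (7)·z = 0
Solving gives y = 1, z = -2.
Check: C·(2, 1, -2) = (-6, -3, 6) = -3·(2, 1, -2).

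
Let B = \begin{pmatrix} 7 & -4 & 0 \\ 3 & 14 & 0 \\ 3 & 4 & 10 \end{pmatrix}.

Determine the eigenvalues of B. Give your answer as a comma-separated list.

The characteristic polynomial is p(r) = det(rI - B).
Cofactor expansion gives p(r) = r^3 - 31r^2 + 320r - 1100.
Try r = 11: p(11) = 0, so 11 is a root.
Factor out (r - 11): p(r) = (r - 11)·(r^2 - 20r + 100).
The quadratic factor is (r - 10)^2.
Eigenvalues: 10, 10, 11.

10, 10, 11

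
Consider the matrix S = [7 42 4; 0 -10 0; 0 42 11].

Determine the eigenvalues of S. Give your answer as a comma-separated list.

-10, 7, 11

Compute the characteristic polynomial p(lambda) = det(lambda·I - S).
Expanding along the first row, p(lambda) = lambda^3 - 8·lambda^2 - 103·lambda + 770.
Try lambda = 11: p(11) = 0, so 11 is a root.
Factor out (lambda - 11): p(lambda) = (lambda - 11)·(lambda^2 + 3·lambda - 70).
The quadratic factors as (lambda + 10)·(lambda - 7).
Eigenvalues: -10, 7, 11.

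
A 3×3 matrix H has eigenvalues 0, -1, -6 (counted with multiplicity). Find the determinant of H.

0

det(H) is the product of the eigenvalues: (0) · (-1) · (-6) = 0.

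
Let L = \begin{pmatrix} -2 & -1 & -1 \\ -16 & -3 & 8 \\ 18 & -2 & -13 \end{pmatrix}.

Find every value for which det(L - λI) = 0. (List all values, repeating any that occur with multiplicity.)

Set up det(tI - L) = 0.
Expanding the 3×3 determinant: p(t) = t^3 + 18t^2 + 89t + 132.
Rational-root test: t = -11 gives p(-11) = 0.
Factor out (t + 11): p(t) = (t + 11)·(t^2 + 7t + 12).
The quadratic factors as (t + 4)·(t + 3).
Eigenvalues: -11, -4, -3.

-11, -4, -3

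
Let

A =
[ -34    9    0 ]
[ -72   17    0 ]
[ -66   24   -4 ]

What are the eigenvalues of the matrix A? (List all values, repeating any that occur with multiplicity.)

Compute the characteristic polynomial p(λ) = det(λI - A).
Expanding along the first row, p(λ) = λ^3 + 21λ^2 + 138λ + 280.
Rational-root test: λ = -7 gives p(-7) = 0.
Factor out (λ + 7): p(λ) = (λ + 7)·(λ^2 + 14λ + 40).
The quadratic factors as (λ + 10)·(λ + 4).
Eigenvalues: -10, -7, -4.

-10, -7, -4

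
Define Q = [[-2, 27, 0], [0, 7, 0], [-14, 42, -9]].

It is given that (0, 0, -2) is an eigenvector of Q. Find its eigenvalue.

-9

Compute Qv: Q·(0, 0, -2) = (0, 0, 18).
Since Qv = λv, compare component 3: 18 = λ·-2, so λ = -9.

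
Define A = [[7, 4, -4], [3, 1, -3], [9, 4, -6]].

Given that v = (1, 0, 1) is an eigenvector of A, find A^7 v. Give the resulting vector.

First find the eigenvalue: Av = (3, 0, 3) = 3·(1, 0, 1), so λ = 3.
Then A^7 v = λ^7·v = 3^7·(1, 0, 1) = 2187·(1, 0, 1) = (2187, 0, 2187).

(2187, 0, 2187)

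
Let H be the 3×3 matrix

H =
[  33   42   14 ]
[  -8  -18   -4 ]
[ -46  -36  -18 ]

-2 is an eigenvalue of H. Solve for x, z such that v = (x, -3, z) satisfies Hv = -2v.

-6, 24

We need (H + 2I)v = 0.
H + 2I = [[35, 42, 14], [-8, -16, -4], [-46, -36, -16]].
Row 1: (35)·x + (42)·-3 + (14)·z = 0
Row 2: (-8)·x + (-16)·-3 + (-4)·z = 0
Row 3: (-46)·x + (-36)·-3 + (-16)·z = 0
Solving gives x = -6, z = 24.
Check: H·(-6, -3, 24) = (12, 6, -48) = -2·(-6, -3, 24).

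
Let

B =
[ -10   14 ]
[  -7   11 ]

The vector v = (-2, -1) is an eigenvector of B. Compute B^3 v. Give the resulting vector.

First find the eigenvalue: Bv = (6, 3) = -3·(-2, -1), so λ = -3.
Then B^3 v = λ^3·v = (-3)^3·(-2, -1) = -27·(-2, -1) = (54, 27).

(54, 27)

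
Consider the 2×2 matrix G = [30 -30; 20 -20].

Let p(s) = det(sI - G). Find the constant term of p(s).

0

p(s) = s^2 - 10s.
The constant term is 0.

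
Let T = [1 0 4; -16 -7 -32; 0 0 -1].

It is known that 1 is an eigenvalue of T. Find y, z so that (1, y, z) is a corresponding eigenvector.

We need (T - 1I)v = 0.
T - 1I = [[0, 0, 4], [-16, -8, -32], [0, 0, -2]].
Row 1: (0)·1 + (0)·y + (4)·z = 0
Row 2: (-16)·1 + (-8)·y + (-32)·z = 0
Row 3: (0)·1 + (0)·y + (-2)·z = 0
Solving gives y = -2, z = 0.
Check: T·(1, -2, 0) = (1, -2, 0) = 1·(1, -2, 0).

-2, 0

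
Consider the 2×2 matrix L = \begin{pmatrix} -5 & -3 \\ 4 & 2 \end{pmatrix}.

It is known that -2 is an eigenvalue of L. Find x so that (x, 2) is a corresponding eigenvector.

We need (L + 2I)v = 0.
L + 2I = [[-3, -3], [4, 4]].
Row 1: (-3)·x + (-3)·2 = 0
Row 2: (4)·x + (4)·2 = 0
Solving gives x = -2.
Check: L·(-2, 2) = (4, -4) = -2·(-2, 2).

-2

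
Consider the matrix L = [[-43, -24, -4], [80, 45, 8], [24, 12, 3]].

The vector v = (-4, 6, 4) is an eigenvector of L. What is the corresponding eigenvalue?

-3

Compute Lv: L·(-4, 6, 4) = (12, -18, -12).
Since Lv = λv, compare component 1: 12 = λ·-4, so λ = -3.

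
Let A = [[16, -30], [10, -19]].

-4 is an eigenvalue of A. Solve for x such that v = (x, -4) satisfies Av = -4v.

We need (A + 4I)v = 0.
A + 4I = [[20, -30], [10, -15]].
Row 1: (20)·x + (-30)·-4 = 0
Row 2: (10)·x + (-15)·-4 = 0
Solving gives x = -6.
Check: A·(-6, -4) = (24, 16) = -4·(-6, -4).

-6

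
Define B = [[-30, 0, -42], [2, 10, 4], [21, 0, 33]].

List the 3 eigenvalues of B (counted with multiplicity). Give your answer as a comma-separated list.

-9, 10, 12

Set up det(tI - B) = 0.
Expanding along the first row, p(t) = t^3 - 13t^2 - 78t + 1080.
Since p(12) = 0, t = 12 is a root.
Dividing by (t - 12) leaves t^2 - t - 90.
The quadratic factors as (t + 9)·(t - 10).
Eigenvalues: -9, 10, 12.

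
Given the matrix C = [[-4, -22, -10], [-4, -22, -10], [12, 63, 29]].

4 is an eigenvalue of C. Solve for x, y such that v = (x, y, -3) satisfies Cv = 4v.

1, 1

We need (C - 4I)v = 0.
C - 4I = [[-8, -22, -10], [-4, -26, -10], [12, 63, 25]].
Row 1: (-8)·x + (-22)·y + (-10)·-3 = 0
Row 2: (-4)·x + (-26)·y + (-10)·-3 = 0
Row 3: (12)·x + (63)·y + (25)·-3 = 0
Solving gives x = 1, y = 1.
Check: C·(1, 1, -3) = (4, 4, -12) = 4·(1, 1, -3).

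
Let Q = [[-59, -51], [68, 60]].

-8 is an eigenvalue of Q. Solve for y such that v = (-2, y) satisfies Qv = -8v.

2

We need (Q + 8I)v = 0.
Q + 8I = [[-51, -51], [68, 68]].
Row 1: (-51)·-2 + (-51)·y = 0
Row 2: (68)·-2 + (68)·y = 0
Solving gives y = 2.
Check: Q·(-2, 2) = (16, -16) = -8·(-2, 2).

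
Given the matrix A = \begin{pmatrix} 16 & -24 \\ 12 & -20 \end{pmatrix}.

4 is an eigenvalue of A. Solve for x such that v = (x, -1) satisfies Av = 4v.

-2

We need (A - 4I)v = 0.
A - 4I = [[12, -24], [12, -24]].
Row 1: (12)·x + (-24)·-1 = 0
Row 2: (12)·x + (-24)·-1 = 0
Solving gives x = -2.
Check: A·(-2, -1) = (-8, -4) = 4·(-2, -1).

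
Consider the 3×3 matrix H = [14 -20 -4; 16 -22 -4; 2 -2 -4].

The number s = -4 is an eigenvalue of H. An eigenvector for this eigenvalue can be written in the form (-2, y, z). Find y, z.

We need (H + 4I)v = 0.
H + 4I = [[18, -20, -4], [16, -18, -4], [2, -2, 0]].
Row 1: (18)·-2 + (-20)·y + (-4)·z = 0
Row 2: (16)·-2 + (-18)·y + (-4)·z = 0
Row 3: (2)·-2 + (-2)·y + (0)·z = 0
Solving gives y = -2, z = 1.
Check: H·(-2, -2, 1) = (8, 8, -4) = -4·(-2, -2, 1).

-2, 1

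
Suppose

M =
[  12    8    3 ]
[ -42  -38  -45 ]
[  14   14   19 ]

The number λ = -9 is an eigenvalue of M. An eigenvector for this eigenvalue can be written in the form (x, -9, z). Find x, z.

3, 3

We need (M + 9I)v = 0.
M + 9I = [[21, 8, 3], [-42, -29, -45], [14, 14, 28]].
Row 1: (21)·x + (8)·-9 + (3)·z = 0
Row 2: (-42)·x + (-29)·-9 + (-45)·z = 0
Row 3: (14)·x + (14)·-9 + (28)·z = 0
Solving gives x = 3, z = 3.
Check: M·(3, -9, 3) = (-27, 81, -27) = -9·(3, -9, 3).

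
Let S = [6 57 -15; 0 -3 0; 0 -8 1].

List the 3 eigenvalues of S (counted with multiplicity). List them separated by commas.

-3, 1, 6

Compute the characteristic polynomial p(r) = det(rI - S).
Expanding the 3×3 determinant: p(r) = r^3 - 4r^2 - 15r + 18.
Try r = 6: p(6) = 0, so 6 is a root.
Factor out (r - 6): p(r) = (r - 6)·(r^2 + 2r - 3).
The quadratic factors as (r + 3)·(r - 1).
Eigenvalues: -3, 1, 6.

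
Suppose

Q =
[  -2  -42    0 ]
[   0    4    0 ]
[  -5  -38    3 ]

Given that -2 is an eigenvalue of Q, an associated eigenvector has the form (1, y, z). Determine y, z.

0, 1

We need (Q + 2I)v = 0.
Q + 2I = [[0, -42, 0], [0, 6, 0], [-5, -38, 5]].
Row 1: (0)·1 + (-42)·y + (0)·z = 0
Row 2: (0)·1 + (6)·y + (0)·z = 0
Row 3: (-5)·1 + (-38)·y + (5)·z = 0
Solving gives y = 0, z = 1.
Check: Q·(1, 0, 1) = (-2, 0, -2) = -2·(1, 0, 1).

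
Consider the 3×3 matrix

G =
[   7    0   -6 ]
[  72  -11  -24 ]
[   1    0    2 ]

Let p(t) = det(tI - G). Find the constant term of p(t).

p(t) = t^3 + 2t^2 - 79t + 220.
The constant term is 220.

220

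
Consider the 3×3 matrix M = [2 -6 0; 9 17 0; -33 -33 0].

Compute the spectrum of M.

0, 8, 11

The characteristic polynomial is p(lambda) = det(lambda·I - M).
Expanding along the first row, p(lambda) = lambda^3 - 19·lambda^2 + 88·lambda.
Try lambda = 0: p(0) = 0, so 0 is a root.
Factor out lambda: p(lambda) = lambda·(lambda^2 - 19·lambda + 88).
The quadratic factors as (lambda - 8)·(lambda - 11).
Eigenvalues: 0, 8, 11.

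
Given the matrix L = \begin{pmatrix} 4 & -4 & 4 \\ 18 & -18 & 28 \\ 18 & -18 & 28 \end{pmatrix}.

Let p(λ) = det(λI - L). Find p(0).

p(0) = det(0·I − L) = det(−L) = (−1)^3·det(L).
det(L) = 0, so p(0) = 0.

0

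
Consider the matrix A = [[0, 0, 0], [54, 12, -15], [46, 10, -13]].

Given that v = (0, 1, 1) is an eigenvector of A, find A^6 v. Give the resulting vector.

(0, 729, 729)

First find the eigenvalue: Av = (0, -3, -3) = -3·(0, 1, 1), so λ = -3.
Then A^6 v = λ^6·v = (-3)^6·(0, 1, 1) = 729·(0, 1, 1) = (0, 729, 729).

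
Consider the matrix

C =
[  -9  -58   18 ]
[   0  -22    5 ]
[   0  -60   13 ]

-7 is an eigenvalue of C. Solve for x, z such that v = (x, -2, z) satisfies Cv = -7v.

4, -6

We need (C + 7I)v = 0.
C + 7I = [[-2, -58, 18], [0, -15, 5], [0, -60, 20]].
Row 1: (-2)·x + (-58)·-2 + (18)·z = 0
Row 2: (0)·x + (-15)·-2 + (5)·z = 0
Row 3: (0)·x + (-60)·-2 + (20)·z = 0
Solving gives x = 4, z = -6.
Check: C·(4, -2, -6) = (-28, 14, 42) = -7·(4, -2, -6).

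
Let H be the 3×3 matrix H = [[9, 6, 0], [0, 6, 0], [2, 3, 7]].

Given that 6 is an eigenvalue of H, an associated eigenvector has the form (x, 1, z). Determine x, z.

-2, 1

We need (H - 6I)v = 0.
H - 6I = [[3, 6, 0], [0, 0, 0], [2, 3, 1]].
Row 1: (3)·x + (6)·1 + (0)·z = 0
Row 2: (0)·x + (0)·1 + (0)·z = 0
Row 3: (2)·x + (3)·1 + (1)·z = 0
Solving gives x = -2, z = 1.
Check: H·(-2, 1, 1) = (-12, 6, 6) = 6·(-2, 1, 1).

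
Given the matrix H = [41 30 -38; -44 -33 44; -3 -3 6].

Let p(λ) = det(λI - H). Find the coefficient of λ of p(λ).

p(λ) = λ^3 - 14λ^2 + 33λ.
The coefficient of λ is 33.

33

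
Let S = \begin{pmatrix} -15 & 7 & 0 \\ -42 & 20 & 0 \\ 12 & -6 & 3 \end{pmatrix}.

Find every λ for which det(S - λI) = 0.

Compute the characteristic polynomial p(λ) = det(λI - S).
Expanding the 3×3 determinant: p(λ) = λ^3 - 8λ^2 + 9λ + 18.
Rational-root test: λ = 3 gives p(3) = 0.
Dividing by (λ - 3) leaves λ^2 - 5λ - 6.
The quadratic factors as (λ + 1)·(λ - 6).
Eigenvalues: -1, 3, 6.

-1, 3, 6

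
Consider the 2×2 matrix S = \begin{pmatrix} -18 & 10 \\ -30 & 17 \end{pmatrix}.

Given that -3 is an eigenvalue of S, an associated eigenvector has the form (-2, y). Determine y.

-3

We need (S + 3I)v = 0.
S + 3I = [[-15, 10], [-30, 20]].
Row 1: (-15)·-2 + (10)·y = 0
Row 2: (-30)·-2 + (20)·y = 0
Solving gives y = -3.
Check: S·(-2, -3) = (6, 9) = -3·(-2, -3).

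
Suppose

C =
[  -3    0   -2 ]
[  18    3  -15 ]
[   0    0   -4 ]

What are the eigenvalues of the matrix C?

-4, -3, 3

Set up det(tI - C) = 0.
Expanding along the first row, p(t) = t^3 + 4t^2 - 9t - 36.
Try t = -3: p(-3) = 0, so -3 is a root.
Factor out (t + 3): p(t) = (t + 3)·(t^2 + t - 12).
The quadratic factors as (t + 4)·(t - 3).
Eigenvalues: -4, -3, 3.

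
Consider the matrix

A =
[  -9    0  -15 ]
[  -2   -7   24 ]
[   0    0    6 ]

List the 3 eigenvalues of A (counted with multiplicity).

Compute the characteristic polynomial p(lambda) = det(lambda·I - A).
Cofactor expansion gives p(lambda) = lambda^3 + 10·lambda^2 - 33·lambda - 378.
Rational-root test: lambda = -7 gives p(-7) = 0.
Dividing by (lambda + 7) leaves lambda^2 + 3·lambda - 54.
The quadratic factors as (lambda + 9)·(lambda - 6).
Eigenvalues: -9, -7, 6.

-9, -7, 6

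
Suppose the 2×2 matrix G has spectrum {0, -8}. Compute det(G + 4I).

-16

If G has eigenvalues 0, -8, then G + 4I has eigenvalues 4, -4.
det(G + 4I) = (4) · (-4) = -16.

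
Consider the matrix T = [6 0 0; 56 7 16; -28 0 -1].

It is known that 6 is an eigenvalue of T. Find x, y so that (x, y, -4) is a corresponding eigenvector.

We need (T - 6I)v = 0.
T - 6I = [[0, 0, 0], [56, 1, 16], [-28, 0, -7]].
Row 1: (0)·x + (0)·y + (0)·-4 = 0
Row 2: (56)·x + (1)·y + (16)·-4 = 0
Row 3: (-28)·x + (0)·y + (-7)·-4 = 0
Solving gives x = 1, y = 8.
Check: T·(1, 8, -4) = (6, 48, -24) = 6·(1, 8, -4).

1, 8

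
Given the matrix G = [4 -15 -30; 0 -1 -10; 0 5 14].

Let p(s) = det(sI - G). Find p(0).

p(0) = det(0·I − G) = det(−G) = (−1)^3·det(G).
det(G) = 144, so p(0) = -144.

-144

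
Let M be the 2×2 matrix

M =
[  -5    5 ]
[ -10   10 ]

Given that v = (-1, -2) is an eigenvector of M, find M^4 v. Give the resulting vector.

First find the eigenvalue: Mv = (-5, -10) = 5·(-1, -2), so λ = 5.
Then M^4 v = λ^4·v = 5^4·(-1, -2) = 625·(-1, -2) = (-625, -1250).

(-625, -1250)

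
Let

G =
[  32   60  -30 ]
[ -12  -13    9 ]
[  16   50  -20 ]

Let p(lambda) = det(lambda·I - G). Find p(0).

p(0) = det(0·I − G) = det(−G) = (−1)^3·det(G).
det(G) = -80, so p(0) = 80.

80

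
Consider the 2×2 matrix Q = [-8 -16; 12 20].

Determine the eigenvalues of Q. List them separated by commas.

4, 8

det(Q - μI) = (-8 - μ)(20 - μ) - (-16)·(12) = μ^2 - 12μ + 32.
This factors as (μ - 4)·(μ - 8) = 0.
Eigenvalues: 4, 8.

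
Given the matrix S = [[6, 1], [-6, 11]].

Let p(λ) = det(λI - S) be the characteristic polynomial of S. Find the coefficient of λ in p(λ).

The coefficient of λ of det(λI - S) is −trace(S).
trace(S) = (6) + (11) = 17, so the coefficient is -17.

-17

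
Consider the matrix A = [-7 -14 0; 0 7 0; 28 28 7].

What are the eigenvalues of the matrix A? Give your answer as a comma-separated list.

-7, 7, 7

Compute the characteristic polynomial p(lambda) = det(lambda·I - A).
Expanding the 3×3 determinant: p(lambda) = lambda^3 - 7·lambda^2 - 49·lambda + 343.
Try lambda = -7: p(-7) = 0, so -7 is a root.
Dividing by (lambda + 7) leaves lambda^2 - 14·lambda + 49.
The quadratic factor is (lambda - 7)^2.
Eigenvalues: -7, 7, 7.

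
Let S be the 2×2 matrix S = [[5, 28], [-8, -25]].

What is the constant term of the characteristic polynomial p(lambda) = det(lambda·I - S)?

99

p(0) = det(0·I − S) = det(−S) = (−1)^2·det(S).
det(S) = 99, so p(0) = 99.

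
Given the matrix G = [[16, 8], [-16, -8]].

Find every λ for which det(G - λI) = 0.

det(G - λI) = (16 - λ)(-8 - λ) - (8)·(-16) = λ^2 - 8λ.
This factors as λ·(λ - 8) = 0.
Eigenvalues: 0, 8.

0, 8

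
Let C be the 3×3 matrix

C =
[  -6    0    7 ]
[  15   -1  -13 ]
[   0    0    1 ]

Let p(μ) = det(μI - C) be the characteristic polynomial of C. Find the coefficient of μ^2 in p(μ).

The coefficient of μ^2 of det(μI - C) is −trace(C).
trace(C) = (-6) + (-1) + (1) = -6, so the coefficient is 6.

6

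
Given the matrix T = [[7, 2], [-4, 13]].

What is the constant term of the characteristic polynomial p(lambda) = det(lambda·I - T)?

99

p(0) = det(0·I − T) = det(−T) = (−1)^2·det(T).
det(T) = 99, so p(0) = 99.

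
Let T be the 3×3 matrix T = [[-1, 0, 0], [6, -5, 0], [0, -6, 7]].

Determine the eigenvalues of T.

T is lower triangular, so its eigenvalues are the diagonal entries.
Diagonal: -1, -5, 7.

-5, -1, 7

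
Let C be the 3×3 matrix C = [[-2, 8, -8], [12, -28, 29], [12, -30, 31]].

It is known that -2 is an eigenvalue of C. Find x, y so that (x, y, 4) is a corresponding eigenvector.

We need (C + 2I)v = 0.
C + 2I = [[0, 8, -8], [12, -26, 29], [12, -30, 33]].
Row 1: (0)·x + (8)·y + (-8)·4 = 0
Row 2: (12)·x + (-26)·y + (29)·4 = 0
Row 3: (12)·x + (-30)·y + (33)·4 = 0
Solving gives x = -1, y = 4.
Check: C·(-1, 4, 4) = (2, -8, -8) = -2·(-1, 4, 4).

-1, 4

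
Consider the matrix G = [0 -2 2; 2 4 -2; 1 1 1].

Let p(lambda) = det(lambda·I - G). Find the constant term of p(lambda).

p(lambda) = lambda^3 - 5·lambda^2 + 8·lambda - 4.
The constant term is -4.

-4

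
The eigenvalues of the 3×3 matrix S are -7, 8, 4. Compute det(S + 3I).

-308

If S has eigenvalues -7, 8, 4, then S + 3I has eigenvalues -4, 11, 7.
det(S + 3I) = (-4) · (11) · (7) = -308.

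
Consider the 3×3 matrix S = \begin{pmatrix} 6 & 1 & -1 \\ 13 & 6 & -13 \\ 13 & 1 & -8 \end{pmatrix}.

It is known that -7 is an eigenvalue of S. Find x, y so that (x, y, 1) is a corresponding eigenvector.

0, 1

We need (S + 7I)v = 0.
S + 7I = [[13, 1, -1], [13, 13, -13], [13, 1, -1]].
Row 1: (13)·x + (1)·y + (-1)·1 = 0
Row 2: (13)·x + (13)·y + (-13)·1 = 0
Row 3: (13)·x + (1)·y + (-1)·1 = 0
Solving gives x = 0, y = 1.
Check: S·(0, 1, 1) = (0, -7, -7) = -7·(0, 1, 1).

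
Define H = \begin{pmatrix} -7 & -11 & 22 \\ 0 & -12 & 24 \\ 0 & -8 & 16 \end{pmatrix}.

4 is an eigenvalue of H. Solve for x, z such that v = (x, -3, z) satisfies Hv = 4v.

-1, -2

We need (H - 4I)v = 0.
H - 4I = [[-11, -11, 22], [0, -16, 24], [0, -8, 12]].
Row 1: (-11)·x + (-11)·-3 + (22)·z = 0
Row 2: (0)·x + (-16)·-3 + (24)·z = 0
Row 3: (0)·x + (-8)·-3 + (12)·z = 0
Solving gives x = -1, z = -2.
Check: H·(-1, -3, -2) = (-4, -12, -8) = 4·(-1, -3, -2).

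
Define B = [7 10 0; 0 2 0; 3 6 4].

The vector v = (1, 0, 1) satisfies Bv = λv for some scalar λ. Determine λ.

7

Compute Bv: B·(1, 0, 1) = (7, 0, 7).
Since Bv = λv, compare component 1: 7 = λ·1, so λ = 7.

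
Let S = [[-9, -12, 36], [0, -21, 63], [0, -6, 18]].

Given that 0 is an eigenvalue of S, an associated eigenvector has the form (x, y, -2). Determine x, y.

0, -6

We need (S)v = 0.
S = [[-9, -12, 36], [0, -21, 63], [0, -6, 18]].
Row 1: (-9)·x + (-12)·y + (36)·-2 = 0
Row 2: (0)·x + (-21)·y + (63)·-2 = 0
Row 3: (0)·x + (-6)·y + (18)·-2 = 0
Solving gives x = 0, y = -6.
Check: S·(0, -6, -2) = (0, 0, 0) = 0·(0, -6, -2).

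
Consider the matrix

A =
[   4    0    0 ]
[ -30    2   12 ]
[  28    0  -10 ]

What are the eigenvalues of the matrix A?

-10, 2, 4

Compute the characteristic polynomial p(r) = det(rI - A).
Cofactor expansion gives p(r) = r^3 + 4r^2 - 52r + 80.
Since p(4) = 0, r = 4 is a root.
Dividing by (r - 4) leaves r^2 + 8r - 20.
The quadratic factors as (r + 10)·(r - 2).
Eigenvalues: -10, 2, 4.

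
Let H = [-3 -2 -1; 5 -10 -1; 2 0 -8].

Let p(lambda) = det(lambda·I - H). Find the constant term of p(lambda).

p(lambda) = lambda^3 + 21·lambda^2 + 146·lambda + 336.
The constant term is 336.

336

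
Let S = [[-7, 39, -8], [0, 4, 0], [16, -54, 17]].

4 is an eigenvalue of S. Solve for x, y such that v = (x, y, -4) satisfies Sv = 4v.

10, 2

We need (S - 4I)v = 0.
S - 4I = [[-11, 39, -8], [0, 0, 0], [16, -54, 13]].
Row 1: (-11)·x + (39)·y + (-8)·-4 = 0
Row 2: (0)·x + (0)·y + (0)·-4 = 0
Row 3: (16)·x + (-54)·y + (13)·-4 = 0
Solving gives x = 10, y = 2.
Check: S·(10, 2, -4) = (40, 8, -16) = 4·(10, 2, -4).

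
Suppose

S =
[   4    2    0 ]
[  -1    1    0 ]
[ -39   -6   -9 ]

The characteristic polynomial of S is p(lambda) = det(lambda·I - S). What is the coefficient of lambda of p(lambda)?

p(lambda) = lambda^3 + 4·lambda^2 - 39·lambda + 54.
The coefficient of lambda is -39.

-39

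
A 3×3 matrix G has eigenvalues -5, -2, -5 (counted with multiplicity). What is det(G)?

det(G) is the product of the eigenvalues: (-5) · (-2) · (-5) = -50.

-50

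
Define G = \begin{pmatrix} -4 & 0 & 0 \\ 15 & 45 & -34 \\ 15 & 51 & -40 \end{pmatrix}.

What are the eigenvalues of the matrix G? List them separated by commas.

-6, -4, 11

Compute the characteristic polynomial p(lambda) = det(lambda·I - G).
Expanding the 3×3 determinant: p(lambda) = lambda^3 - lambda^2 - 86·lambda - 264.
Rational-root test: lambda = -6 gives p(-6) = 0.
Dividing by (lambda + 6) leaves lambda^2 - 7·lambda - 44.
The quadratic factors as (lambda + 4)·(lambda - 11).
Eigenvalues: -6, -4, 11.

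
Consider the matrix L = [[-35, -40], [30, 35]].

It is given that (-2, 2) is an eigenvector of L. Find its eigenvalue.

Compute Lv: L·(-2, 2) = (-10, 10).
Since Lv = λv, compare component 1: -10 = λ·-2, so λ = 5.

5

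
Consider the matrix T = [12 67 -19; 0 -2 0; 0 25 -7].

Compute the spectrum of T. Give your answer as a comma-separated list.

The characteristic polynomial is p(s) = det(sI - T).
Expanding the 3×3 determinant: p(s) = s^3 - 3s^2 - 94s - 168.
Try s = -2: p(-2) = 0, so -2 is a root.
Factor out (s + 2): p(s) = (s + 2)·(s^2 - 5s - 84).
The quadratic factors as (s + 7)·(s - 12).
Eigenvalues: -7, -2, 12.

-7, -2, 12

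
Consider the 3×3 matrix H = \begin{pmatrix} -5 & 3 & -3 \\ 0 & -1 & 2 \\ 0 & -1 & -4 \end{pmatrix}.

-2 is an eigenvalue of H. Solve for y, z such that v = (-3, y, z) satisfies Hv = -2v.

-2, 1

We need (H + 2I)v = 0.
H + 2I = [[-3, 3, -3], [0, 1, 2], [0, -1, -2]].
Row 1: (-3)·-3 + (3)·y + (-3)·z = 0
Row 2: (0)·-3 + (1)·y + (2)·z = 0
Row 3: (0)·-3 + (-1)·y + (-2)·z = 0
Solving gives y = -2, z = 1.
Check: H·(-3, -2, 1) = (6, 4, -2) = -2·(-3, -2, 1).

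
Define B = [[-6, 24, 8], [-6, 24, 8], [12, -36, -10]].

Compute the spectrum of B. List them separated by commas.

Compute the characteristic polynomial p(μ) = det(μI - B).
Expanding along the first row, p(μ) = μ^3 - 8μ^2 + 12μ.
Since p(0) = 0, μ = 0 is a root.
Dividing by μ leaves μ^2 - 8μ + 12.
The quadratic factors as (μ - 2)·(μ - 6).
Eigenvalues: 0, 2, 6.

0, 2, 6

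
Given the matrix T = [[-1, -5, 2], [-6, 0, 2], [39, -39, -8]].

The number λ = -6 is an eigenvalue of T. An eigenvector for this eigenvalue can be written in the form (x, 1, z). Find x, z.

1, 0

We need (T + 6I)v = 0.
T + 6I = [[5, -5, 2], [-6, 6, 2], [39, -39, -2]].
Row 1: (5)·x + (-5)·1 + (2)·z = 0
Row 2: (-6)·x + (6)·1 + (2)·z = 0
Row 3: (39)·x + (-39)·1 + (-2)·z = 0
Solving gives x = 1, z = 0.
Check: T·(1, 1, 0) = (-6, -6, 0) = -6·(1, 1, 0).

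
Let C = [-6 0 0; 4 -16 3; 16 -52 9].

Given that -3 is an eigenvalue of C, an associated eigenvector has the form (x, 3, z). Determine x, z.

0, 13

We need (C + 3I)v = 0.
C + 3I = [[-3, 0, 0], [4, -13, 3], [16, -52, 12]].
Row 1: (-3)·x + (0)·3 + (0)·z = 0
Row 2: (4)·x + (-13)·3 + (3)·z = 0
Row 3: (16)·x + (-52)·3 + (12)·z = 0
Solving gives x = 0, z = 13.
Check: C·(0, 3, 13) = (0, -9, -39) = -3·(0, 3, 13).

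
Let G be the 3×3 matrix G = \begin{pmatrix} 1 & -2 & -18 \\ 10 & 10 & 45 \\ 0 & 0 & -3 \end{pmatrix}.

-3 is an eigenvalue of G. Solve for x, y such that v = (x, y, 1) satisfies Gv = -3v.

We need (G + 3I)v = 0.
G + 3I = [[4, -2, -18], [10, 13, 45], [0, 0, 0]].
Row 1: (4)·x + (-2)·y + (-18)·1 = 0
Row 2: (10)·x + (13)·y + (45)·1 = 0
Row 3: (0)·x + (0)·y + (0)·1 = 0
Solving gives x = 2, y = -5.
Check: G·(2, -5, 1) = (-6, 15, -3) = -3·(2, -5, 1).

2, -5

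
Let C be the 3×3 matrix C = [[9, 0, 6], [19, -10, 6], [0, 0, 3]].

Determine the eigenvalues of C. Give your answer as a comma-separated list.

-10, 3, 9

Set up det(rI - C) = 0.
Expanding along the first row, p(r) = r^3 - 2r^2 - 93r + 270.
Try r = 3: p(3) = 0, so 3 is a root.
Factor out (r - 3): p(r) = (r - 3)·(r^2 + r - 90).
The quadratic factors as (r + 10)·(r - 9).
Eigenvalues: -10, 3, 9.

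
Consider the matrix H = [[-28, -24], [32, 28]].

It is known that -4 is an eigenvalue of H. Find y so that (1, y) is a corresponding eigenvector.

-1

We need (H + 4I)v = 0.
H + 4I = [[-24, -24], [32, 32]].
Row 1: (-24)·1 + (-24)·y = 0
Row 2: (32)·1 + (32)·y = 0
Solving gives y = -1.
Check: H·(1, -1) = (-4, 4) = -4·(1, -1).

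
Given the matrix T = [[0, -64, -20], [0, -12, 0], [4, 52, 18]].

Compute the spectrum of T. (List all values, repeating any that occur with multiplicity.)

Compute the characteristic polynomial p(t) = det(tI - T).
Expanding the 3×3 determinant: p(t) = t^3 - 6t^2 - 136t + 960.
Since p(8) = 0, t = 8 is a root.
Dividing by (t - 8) leaves t^2 + 2t - 120.
The quadratic factors as (t + 12)·(t - 10).
Eigenvalues: -12, 8, 10.

-12, 8, 10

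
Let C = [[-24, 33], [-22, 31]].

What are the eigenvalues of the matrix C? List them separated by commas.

det(C - λI) = (-24 - λ)(31 - λ) - (33)·(-22) = λ^2 - 7λ - 18.
This factors as (λ + 2)·(λ - 9) = 0.
Eigenvalues: -2, 9.

-2, 9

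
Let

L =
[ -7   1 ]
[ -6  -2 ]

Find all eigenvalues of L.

det(L - μI) = (-7 - μ)(-2 - μ) - (1)·(-6) = μ^2 + 9μ + 20.
This factors as (μ + 5)·(μ + 4) = 0.
Eigenvalues: -5, -4.

-5, -4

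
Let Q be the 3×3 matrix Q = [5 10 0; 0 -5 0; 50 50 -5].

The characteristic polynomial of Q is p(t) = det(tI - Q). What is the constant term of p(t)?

p(t) = t^3 + 5t^2 - 25t - 125.
The constant term is -125.

-125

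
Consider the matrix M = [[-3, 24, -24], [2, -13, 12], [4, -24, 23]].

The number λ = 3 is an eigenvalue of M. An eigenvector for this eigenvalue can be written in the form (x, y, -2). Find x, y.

4, -1

We need (M - 3I)v = 0.
M - 3I = [[-6, 24, -24], [2, -16, 12], [4, -24, 20]].
Row 1: (-6)·x + (24)·y + (-24)·-2 = 0
Row 2: (2)·x + (-16)·y + (12)·-2 = 0
Row 3: (4)·x + (-24)·y + (20)·-2 = 0
Solving gives x = 4, y = -1.
Check: M·(4, -1, -2) = (12, -3, -6) = 3·(4, -1, -2).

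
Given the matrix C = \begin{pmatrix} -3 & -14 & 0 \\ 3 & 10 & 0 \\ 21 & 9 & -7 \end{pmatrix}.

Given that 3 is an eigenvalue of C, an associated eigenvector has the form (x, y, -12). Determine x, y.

-7, 3

We need (C - 3I)v = 0.
C - 3I = [[-6, -14, 0], [3, 7, 0], [21, 9, -10]].
Row 1: (-6)·x + (-14)·y + (0)·-12 = 0
Row 2: (3)·x + (7)·y + (0)·-12 = 0
Row 3: (21)·x + (9)·y + (-10)·-12 = 0
Solving gives x = -7, y = 3.
Check: C·(-7, 3, -12) = (-21, 9, -36) = 3·(-7, 3, -12).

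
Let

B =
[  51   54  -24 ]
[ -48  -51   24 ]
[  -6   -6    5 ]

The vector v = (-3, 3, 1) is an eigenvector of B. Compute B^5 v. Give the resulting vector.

First find the eigenvalue: Bv = (-15, 15, 5) = 5·(-3, 3, 1), so λ = 5.
Then B^5 v = λ^5·v = 5^5·(-3, 3, 1) = 3125·(-3, 3, 1) = (-9375, 9375, 3125).

(-9375, 9375, 3125)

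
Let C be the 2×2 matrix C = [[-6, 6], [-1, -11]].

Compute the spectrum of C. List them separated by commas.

-9, -8

det(C - tI) = (-6 - t)(-11 - t) - (6)·(-1) = t^2 + 17t + 72.
This factors as (t + 9)·(t + 8) = 0.
Eigenvalues: -9, -8.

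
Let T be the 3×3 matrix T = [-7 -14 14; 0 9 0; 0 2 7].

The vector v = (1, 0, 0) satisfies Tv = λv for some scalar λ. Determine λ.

-7

Compute Tv: T·(1, 0, 0) = (-7, 0, 0).
Since Tv = λv, compare component 1: -7 = λ·1, so λ = -7.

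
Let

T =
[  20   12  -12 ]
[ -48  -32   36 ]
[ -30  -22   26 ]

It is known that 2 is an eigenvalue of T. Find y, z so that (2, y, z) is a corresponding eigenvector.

We need (T - 2I)v = 0.
T - 2I = [[18, 12, -12], [-48, -34, 36], [-30, -22, 24]].
Row 1: (18)·2 + (12)·y + (-12)·z = 0
Row 2: (-48)·2 + (-34)·y + (36)·z = 0
Row 3: (-30)·2 + (-22)·y + (24)·z = 0
Solving gives y = -6, z = -3.
Check: T·(2, -6, -3) = (4, -12, -6) = 2·(2, -6, -3).

-6, -3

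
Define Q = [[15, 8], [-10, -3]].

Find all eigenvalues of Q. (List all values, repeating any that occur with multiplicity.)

det(Q - lambda·I) = (15 - lambda)(-3 - lambda) - (8)·(-10) = lambda^2 - 12·lambda + 35.
This factors as (lambda - 5)·(lambda - 7) = 0.
Eigenvalues: 5, 7.

5, 7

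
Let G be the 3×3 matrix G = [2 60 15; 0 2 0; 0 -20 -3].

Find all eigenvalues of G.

-3, 2, 2

The characteristic polynomial is p(r) = det(rI - G).
Cofactor expansion gives p(r) = r^3 - r^2 - 8r + 12.
Rational-root test: r = -3 gives p(-3) = 0.
Factor out (r + 3): p(r) = (r + 3)·(r^2 - 4r + 4).
The quadratic factor is (r - 2)^2.
Eigenvalues: -3, 2, 2.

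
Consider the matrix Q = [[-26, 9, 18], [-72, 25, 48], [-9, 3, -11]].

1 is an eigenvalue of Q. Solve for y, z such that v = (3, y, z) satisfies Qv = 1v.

9, 0

We need (Q - 1I)v = 0.
Q - 1I = [[-27, 9, 18], [-72, 24, 48], [-9, 3, -12]].
Row 1: (-27)·3 + (9)·y + (18)·z = 0
Row 2: (-72)·3 + (24)·y + (48)·z = 0
Row 3: (-9)·3 + (3)·y + (-12)·z = 0
Solving gives y = 9, z = 0.
Check: Q·(3, 9, 0) = (3, 9, 0) = 1·(3, 9, 0).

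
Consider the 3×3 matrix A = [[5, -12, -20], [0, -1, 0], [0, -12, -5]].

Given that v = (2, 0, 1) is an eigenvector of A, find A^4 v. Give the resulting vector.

(1250, 0, 625)

First find the eigenvalue: Av = (-10, 0, -5) = -5·(2, 0, 1), so λ = -5.
Then A^4 v = λ^4·v = (-5)^4·(2, 0, 1) = 625·(2, 0, 1) = (1250, 0, 625).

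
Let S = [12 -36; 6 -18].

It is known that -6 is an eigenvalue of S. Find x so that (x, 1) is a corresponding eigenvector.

We need (S + 6I)v = 0.
S + 6I = [[18, -36], [6, -12]].
Row 1: (18)·x + (-36)·1 = 0
Row 2: (6)·x + (-12)·1 = 0
Solving gives x = 2.
Check: S·(2, 1) = (-12, -6) = -6·(2, 1).

2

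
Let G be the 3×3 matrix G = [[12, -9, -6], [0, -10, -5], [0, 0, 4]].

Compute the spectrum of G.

-10, 4, 12

G is upper triangular, so its eigenvalues are the diagonal entries.
Diagonal: 12, -10, 4.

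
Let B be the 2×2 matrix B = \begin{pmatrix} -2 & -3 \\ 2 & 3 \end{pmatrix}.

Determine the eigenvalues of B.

0, 1

det(B - sI) = (-2 - s)(3 - s) - (-3)·(2) = s^2 - s.
This factors as s·(s - 1) = 0.
Eigenvalues: 0, 1.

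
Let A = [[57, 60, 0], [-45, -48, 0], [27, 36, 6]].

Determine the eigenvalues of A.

Set up det(rI - A) = 0.
Expanding the 3×3 determinant: p(r) = r^3 - 15r^2 + 18r + 216.
Try r = -3: p(-3) = 0, so -3 is a root.
Dividing by (r + 3) leaves r^2 - 18r + 72.
The quadratic factors as (r - 6)·(r - 12).
Eigenvalues: -3, 6, 12.

-3, 6, 12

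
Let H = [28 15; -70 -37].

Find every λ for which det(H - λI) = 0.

-7, -2

det(H - rI) = (28 - r)(-37 - r) - (15)·(-70) = r^2 + 9r + 14.
This factors as (r + 7)·(r + 2) = 0.
Eigenvalues: -7, -2.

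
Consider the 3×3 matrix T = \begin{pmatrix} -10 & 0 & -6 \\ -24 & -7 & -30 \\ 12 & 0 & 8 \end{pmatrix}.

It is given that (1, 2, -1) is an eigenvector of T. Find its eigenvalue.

-4

Compute Tv: T·(1, 2, -1) = (-4, -8, 4).
Since Tv = λv, compare component 1: -4 = λ·1, so λ = -4.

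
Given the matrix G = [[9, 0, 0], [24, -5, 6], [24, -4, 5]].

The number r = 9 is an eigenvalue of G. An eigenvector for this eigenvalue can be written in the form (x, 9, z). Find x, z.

We need (G - 9I)v = 0.
G - 9I = [[0, 0, 0], [24, -14, 6], [24, -4, -4]].
Row 1: (0)·x + (0)·9 + (0)·z = 0
Row 2: (24)·x + (-14)·9 + (6)·z = 0
Row 3: (24)·x + (-4)·9 + (-4)·z = 0
Solving gives x = 3, z = 9.
Check: G·(3, 9, 9) = (27, 81, 81) = 9·(3, 9, 9).

3, 9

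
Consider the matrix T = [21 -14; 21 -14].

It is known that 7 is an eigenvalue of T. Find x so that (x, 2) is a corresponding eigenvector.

We need (T - 7I)v = 0.
T - 7I = [[14, -14], [21, -21]].
Row 1: (14)·x + (-14)·2 = 0
Row 2: (21)·x + (-21)·2 = 0
Solving gives x = 2.
Check: T·(2, 2) = (14, 14) = 7·(2, 2).

2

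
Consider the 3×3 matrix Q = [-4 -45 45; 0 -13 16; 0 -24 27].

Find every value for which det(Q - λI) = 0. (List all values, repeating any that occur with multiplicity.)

-4, 3, 11

The characteristic polynomial is p(λ) = det(λI - Q).
Expanding along the first row, p(λ) = λ^3 - 10λ^2 - 23λ + 132.
Try λ = 3: p(3) = 0, so 3 is a root.
Dividing by (λ - 3) leaves λ^2 - 7λ - 44.
The quadratic factors as (λ + 4)·(λ - 11).
Eigenvalues: -4, 3, 11.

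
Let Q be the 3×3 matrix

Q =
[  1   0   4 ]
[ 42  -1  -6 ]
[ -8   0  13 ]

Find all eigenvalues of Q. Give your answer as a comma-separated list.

Compute the characteristic polynomial p(t) = det(tI - Q).
Expanding along the first row, p(t) = t^3 - 13t^2 + 31t + 45.
Try t = -1: p(-1) = 0, so -1 is a root.
Factor out (t + 1): p(t) = (t + 1)·(t^2 - 14t + 45).
The quadratic factors as (t - 5)·(t - 9).
Eigenvalues: -1, 5, 9.

-1, 5, 9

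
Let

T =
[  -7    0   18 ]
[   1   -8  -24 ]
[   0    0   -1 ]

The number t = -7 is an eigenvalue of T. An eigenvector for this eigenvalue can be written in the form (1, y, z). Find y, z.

1, 0

We need (T + 7I)v = 0.
T + 7I = [[0, 0, 18], [1, -1, -24], [0, 0, 6]].
Row 1: (0)·1 + (0)·y + (18)·z = 0
Row 2: (1)·1 + (-1)·y + (-24)·z = 0
Row 3: (0)·1 + (0)·y + (6)·z = 0
Solving gives y = 1, z = 0.
Check: T·(1, 1, 0) = (-7, -7, 0) = -7·(1, 1, 0).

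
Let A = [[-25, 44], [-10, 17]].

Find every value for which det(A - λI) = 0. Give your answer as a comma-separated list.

-5, -3

det(A - μI) = (-25 - μ)(17 - μ) - (44)·(-10) = μ^2 + 8μ + 15.
This factors as (μ + 5)·(μ + 3) = 0.
Eigenvalues: -5, -3.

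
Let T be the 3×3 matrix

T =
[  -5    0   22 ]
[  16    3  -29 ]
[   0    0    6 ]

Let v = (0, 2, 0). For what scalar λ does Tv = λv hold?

Compute Tv: T·(0, 2, 0) = (0, 6, 0).
Since Tv = λv, compare component 2: 6 = λ·2, so λ = 3.

3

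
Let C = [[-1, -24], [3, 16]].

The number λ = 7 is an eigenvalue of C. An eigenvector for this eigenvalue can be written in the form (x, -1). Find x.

We need (C - 7I)v = 0.
C - 7I = [[-8, -24], [3, 9]].
Row 1: (-8)·x + (-24)·-1 = 0
Row 2: (3)·x + (9)·-1 = 0
Solving gives x = 3.
Check: C·(3, -1) = (21, -7) = 7·(3, -1).

3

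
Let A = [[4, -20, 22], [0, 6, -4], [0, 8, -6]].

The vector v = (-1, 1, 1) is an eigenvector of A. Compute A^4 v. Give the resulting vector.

First find the eigenvalue: Av = (-2, 2, 2) = 2·(-1, 1, 1), so λ = 2.
Then A^4 v = λ^4·v = 2^4·(-1, 1, 1) = 16·(-1, 1, 1) = (-16, 16, 16).

(-16, 16, 16)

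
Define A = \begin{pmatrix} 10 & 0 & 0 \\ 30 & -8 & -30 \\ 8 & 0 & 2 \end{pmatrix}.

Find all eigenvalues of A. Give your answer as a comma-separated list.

-8, 2, 10

Set up det(λI - A) = 0.
Cofactor expansion gives p(λ) = λ^3 - 4λ^2 - 76λ + 160.
Try λ = 2: p(2) = 0, so 2 is a root.
Dividing by (λ - 2) leaves λ^2 - 2λ - 80.
The quadratic factors as (λ + 8)·(λ - 10).
Eigenvalues: -8, 2, 10.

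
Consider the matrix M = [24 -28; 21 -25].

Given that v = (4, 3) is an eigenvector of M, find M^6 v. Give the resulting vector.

(2916, 2187)

First find the eigenvalue: Mv = (12, 9) = 3·(4, 3), so λ = 3.
Then M^6 v = λ^6·v = 3^6·(4, 3) = 729·(4, 3) = (2916, 2187).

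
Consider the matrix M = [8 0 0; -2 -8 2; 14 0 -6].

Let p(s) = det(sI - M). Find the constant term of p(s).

-384

p(s) = s^3 + 6s^2 - 64s - 384.
The constant term is -384.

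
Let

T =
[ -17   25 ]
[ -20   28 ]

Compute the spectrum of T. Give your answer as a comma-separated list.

det(T - μI) = (-17 - μ)(28 - μ) - (25)·(-20) = μ^2 - 11μ + 24.
This factors as (μ - 3)·(μ - 8) = 0.
Eigenvalues: 3, 8.

3, 8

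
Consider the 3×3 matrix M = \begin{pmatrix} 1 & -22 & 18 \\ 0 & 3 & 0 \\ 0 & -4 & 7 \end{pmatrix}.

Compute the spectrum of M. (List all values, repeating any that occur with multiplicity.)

The characteristic polynomial is p(λ) = det(λI - M).
Expanding along the first row, p(λ) = λ^3 - 11λ^2 + 31λ - 21.
Rational-root test: λ = 1 gives p(1) = 0.
Factor out (λ - 1): p(λ) = (λ - 1)·(λ^2 - 10λ + 21).
The quadratic factors as (λ - 3)·(λ - 7).
Eigenvalues: 1, 3, 7.

1, 3, 7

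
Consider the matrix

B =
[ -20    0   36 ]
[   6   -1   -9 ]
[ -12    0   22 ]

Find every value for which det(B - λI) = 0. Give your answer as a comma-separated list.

-2, -1, 4

The characteristic polynomial is p(s) = det(sI - B).
Expanding along the first row, p(s) = s^3 - s^2 - 10s - 8.
Try s = -1: p(-1) = 0, so -1 is a root.
Factor out (s + 1): p(s) = (s + 1)·(s^2 - 2s - 8).
The quadratic factors as (s + 2)·(s - 4).
Eigenvalues: -2, -1, 4.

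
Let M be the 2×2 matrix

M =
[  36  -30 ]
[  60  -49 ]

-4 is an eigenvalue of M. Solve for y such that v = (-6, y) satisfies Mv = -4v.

We need (M + 4I)v = 0.
M + 4I = [[40, -30], [60, -45]].
Row 1: (40)·-6 + (-30)·y = 0
Row 2: (60)·-6 + (-45)·y = 0
Solving gives y = -8.
Check: M·(-6, -8) = (24, 32) = -4·(-6, -8).

-8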